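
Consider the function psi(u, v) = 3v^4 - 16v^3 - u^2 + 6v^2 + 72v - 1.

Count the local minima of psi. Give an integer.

0

psi separates as a function of u plus a function of v, so ∇psi=0 decouples.
∂psi/∂u = -2u = 0 at u ∈ {0}; ∂psi/∂v = 12(v - 3)(v - 2)(v + 1) = 0 at v ∈ {-1, 2, 3}.
The Hessian is diagonal: diag(psi_uu, psi_vv). Second derivatives: psi_uu(0)=-2; psi_vv(-1)=144, psi_vv(2)=-36, psi_vv(3)=48.
Local minima occur where both diagonal entries positive: none. Count: 0.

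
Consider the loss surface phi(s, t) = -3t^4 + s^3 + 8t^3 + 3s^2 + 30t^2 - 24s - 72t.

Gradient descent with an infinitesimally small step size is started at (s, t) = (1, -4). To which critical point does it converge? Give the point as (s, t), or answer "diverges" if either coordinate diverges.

phi is separable, so gradient descent decouples: s follows -∂phi/∂s, t follows -∂phi/∂t.
∂phi/∂s = 3(s - 2)(s + 4); at s=1 this is -15, so s increases.
∂phi/∂t = -12(t - 3)(t - 1)(t + 2); at t=-4 this is 840, so t decreases.
The t-coordinate has no critical point in that direction and runs off to infinity.

diverges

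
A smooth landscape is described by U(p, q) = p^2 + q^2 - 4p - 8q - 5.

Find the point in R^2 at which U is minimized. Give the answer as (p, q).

U(p,q) separates as A(p) + B(q) − 5, so its minimum is min A + min B − 5.
A'(p) = 2p - 4 vanishes at p ∈ {2}; B'(q) = 2q - 8 vanishes at q ∈ {4}.
Local minima of A (where A''>0): A(2)=-4. Local minima of B: B(4)=-16.
So the global minimum of U is A(2) + B(4) − 5 = -4 − 16 − 5 = -25, attained at (2, 4).

(2, 4)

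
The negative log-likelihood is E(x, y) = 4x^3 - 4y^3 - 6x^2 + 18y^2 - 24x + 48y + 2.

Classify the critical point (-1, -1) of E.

saddle point

The mixed partial ∂²E/∂x∂y is 0, so the Hessian at any point is diag(E_xx, E_yy) = diag(12(2x - 1), 12(-2y + 3)).
At (-1, -1): H = diag(-36, 60).
The eigenvalues have opposite signs, so H is indefinite: a saddle point.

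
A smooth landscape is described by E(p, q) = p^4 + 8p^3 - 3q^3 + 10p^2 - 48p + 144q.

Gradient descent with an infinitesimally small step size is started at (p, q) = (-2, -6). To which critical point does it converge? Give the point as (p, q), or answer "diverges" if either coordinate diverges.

(1, -4)

E is separable, so gradient descent decouples: p follows -∂E/∂p, q follows -∂E/∂q.
∂E/∂p = 4(p - 1)(p + 3)(p + 4); at p=-2 this is -24, so p increases.
∂E/∂q = -9(q - 4)(q + 4); at q=-6 this is -180, so q increases.
p converges to its nearest critical value 1 (a local min of the p-part); q converges to -4. The iterate converges to (1, -4).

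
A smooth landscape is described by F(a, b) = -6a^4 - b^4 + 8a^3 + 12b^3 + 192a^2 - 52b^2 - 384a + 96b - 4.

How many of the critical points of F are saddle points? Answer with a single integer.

4

F separates as a function of a plus a function of b, so ∇F=0 decouples.
∂F/∂a = -24(a - 4)(a - 1)(a + 4) = 0 at a ∈ {-4, 1, 4}; ∂F/∂b = -4(b - 4)(b - 3)(b - 2) = 0 at b ∈ {2, 3, 4}.
The Hessian is diagonal: diag(F_aa, F_bb). Second derivatives: F_aa(-4)=-960, F_aa(1)=360, F_aa(4)=-576; F_bb(2)=-8, F_bb(3)=4, F_bb(4)=-8.
Saddle points occur where the two diagonal entries have opposite signs: (-4, 3), (1, 2), (1, 4), (4, 3). Count: 4.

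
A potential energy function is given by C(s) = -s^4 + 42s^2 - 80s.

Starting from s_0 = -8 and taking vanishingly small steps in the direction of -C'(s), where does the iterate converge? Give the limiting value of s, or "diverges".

diverges

C'(s) = -4(s - 4)(s - 1)(s + 5), so C'(-8) = 1296.
Gradient descent moves in the -C' direction, i.e. s is decreasing.
There is no critical point below s=-8, and C' keeps the same sign, so the iterate runs off to −∞.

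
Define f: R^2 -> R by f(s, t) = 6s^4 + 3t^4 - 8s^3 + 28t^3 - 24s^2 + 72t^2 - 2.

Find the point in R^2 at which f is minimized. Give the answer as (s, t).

f(s,t) separates as P(s) + Q(t) − 2, so its minimum is min P + min Q − 2.
P'(s) = 24s(s - 2)(s + 1) vanishes at s ∈ {-1, 0, 2}; Q'(t) = 12t(t + 3)(t + 4) vanishes at t ∈ {-4, -3, 0}.
Local minima of P (where P''>0): P(-1)=-10, P(2)=-64. Local minima of Q: Q(-4)=128, Q(0)=0.
So the global minimum of f is P(2) + Q(0) − 2 = -64 + 0 − 2 = -66, attained at (2, 0).

(2, 0)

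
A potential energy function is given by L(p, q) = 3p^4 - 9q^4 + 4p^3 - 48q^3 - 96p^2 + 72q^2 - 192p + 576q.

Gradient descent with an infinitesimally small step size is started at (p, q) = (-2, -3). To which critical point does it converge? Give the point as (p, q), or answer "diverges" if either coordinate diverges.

(-4, -2)

L is separable, so gradient descent decouples: p follows -∂L/∂p, q follows -∂L/∂q.
∂L/∂p = 12(p - 4)(p + 1)(p + 4); at p=-2 this is 144, so p decreases.
∂L/∂q = -36(q - 2)(q + 2)(q + 4); at q=-3 this is -180, so q increases.
p converges to its nearest critical value -4 (a local min of the p-part); q converges to -2. The iterate converges to (-4, -2).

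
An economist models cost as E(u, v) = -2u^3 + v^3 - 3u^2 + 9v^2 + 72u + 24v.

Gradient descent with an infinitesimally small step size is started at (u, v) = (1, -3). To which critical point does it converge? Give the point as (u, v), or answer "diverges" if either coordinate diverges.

E is separable, so gradient descent decouples: u follows -∂E/∂u, v follows -∂E/∂v.
∂E/∂u = -6(u - 3)(u + 4); at u=1 this is 60, so u decreases.
∂E/∂v = 3(v + 2)(v + 4); at v=-3 this is -3, so v increases.
u converges to its nearest critical value -4 (a local min of the u-part); v converges to -2. The iterate converges to (-4, -2).

(-4, -2)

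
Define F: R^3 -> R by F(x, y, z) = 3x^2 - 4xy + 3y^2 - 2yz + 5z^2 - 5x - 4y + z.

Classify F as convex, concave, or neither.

convex

F is quadratic, so its Hessian is the constant matrix H = [[6, -4, 0], [-4, 6, -2], [0, -2, 10]].
Leading principal minors: 6, 20, 176.
All positive ⇒ H ≻ 0 ⇒ convex.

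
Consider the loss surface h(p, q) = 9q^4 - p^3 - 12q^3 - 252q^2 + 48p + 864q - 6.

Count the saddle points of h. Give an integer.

3

h separates as a function of p plus a function of q, so ∇h=0 decouples.
∂h/∂p = -3(p - 4)(p + 4) = 0 at p ∈ {-4, 4}; ∂h/∂q = 36(q - 3)(q - 2)(q + 4) = 0 at q ∈ {-4, 2, 3}.
The Hessian is diagonal: diag(h_pp, h_qq). Second derivatives: h_pp(-4)=24, h_pp(4)=-24; h_qq(-4)=1512, h_qq(2)=-216, h_qq(3)=252.
Saddle points occur where the two diagonal entries have opposite signs: (-4, 2), (4, -4), (4, 3). Count: 3.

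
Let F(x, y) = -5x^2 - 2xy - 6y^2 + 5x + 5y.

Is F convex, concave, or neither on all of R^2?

F is quadratic, so its Hessian is the constant matrix H = [[-10, -2], [-2, -12]].
det(H) = 116, tr(H) = -22.
det(H) > 0 and tr(H) < 0, so H is negative definite everywhere: concave.

concave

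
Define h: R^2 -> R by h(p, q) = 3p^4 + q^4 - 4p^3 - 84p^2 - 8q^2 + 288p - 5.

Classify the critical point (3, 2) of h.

The mixed partial ∂²h/∂p∂q is 0, so the Hessian at any point is diag(h_pp, h_qq) = diag(12(3p^2 - 2p - 14), 4(3q^2 - 4)).
At (3, 2): H = diag(84, 32).
Both eigenvalues are positive, so H is positive definite: a local minimum.

local minimum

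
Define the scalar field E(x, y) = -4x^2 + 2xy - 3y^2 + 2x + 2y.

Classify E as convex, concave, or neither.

E is quadratic, so its Hessian is the constant matrix H = [[-8, 2], [2, -6]].
det(H) = 44, tr(H) = -14.
det(H) > 0 and tr(H) < 0, so H is negative definite everywhere: concave.

concave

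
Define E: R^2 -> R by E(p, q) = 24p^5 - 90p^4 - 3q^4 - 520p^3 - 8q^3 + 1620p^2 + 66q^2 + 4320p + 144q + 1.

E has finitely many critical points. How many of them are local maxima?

E separates as a function of p plus a function of q, so ∇E=0 decouples.
∂E/∂p = 120(p - 4)(p - 3)(p + 1)(p + 3) = 0 at p ∈ {-3, -1, 3, 4}; ∂E/∂q = -12(q - 3)(q + 1)(q + 4) = 0 at q ∈ {-4, -1, 3}.
The Hessian is diagonal: diag(E_pp, E_qq). Second derivatives: E_pp(-3)=-10080, E_pp(-1)=4800, E_pp(3)=-2880, E_pp(4)=4200; E_qq(-4)=-252, E_qq(-1)=144, E_qq(3)=-336.
Local maxima occur where both diagonal entries negative: (-3, -4), (-3, 3), (3, -4), (3, 3). Count: 4.

4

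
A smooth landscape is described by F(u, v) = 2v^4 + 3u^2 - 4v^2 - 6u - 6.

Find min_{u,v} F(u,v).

-11

F(u,v) separates as P(u) + Q(v) − 6, so its minimum is min P + min Q − 6.
P'(u) = 6u - 6 vanishes at u ∈ {1}; Q'(v) = 8v(v - 1)(v + 1) vanishes at v ∈ {-1, 0, 1}.
Local minima of P (where P''>0): P(1)=-3. Local minima of Q: Q(-1)=-2, Q(1)=-2.
So the global minimum of F is P(1) + Q(-1) − 6 = -3 − 2 − 6 = -11, attained at (1, -1).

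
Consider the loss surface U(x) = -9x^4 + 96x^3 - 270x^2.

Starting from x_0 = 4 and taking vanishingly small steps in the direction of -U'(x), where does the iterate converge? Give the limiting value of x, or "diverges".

U'(x) = -36x(x - 5)(x - 3), so U'(4) = 144.
Gradient descent moves in the -U' direction, i.e. x is decreasing.
The nearest critical point in that direction is x = 3, where U'' = 216 > 0 (a local minimum). The iterate converges there.

3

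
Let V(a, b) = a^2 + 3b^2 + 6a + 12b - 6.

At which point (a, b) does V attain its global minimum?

(-3, -2)

V(a,b) separates as P(a) + Q(b) − 6, so its minimum is min P + min Q − 6.
P'(a) = 2a + 6 vanishes at a ∈ {-3}; Q'(b) = 6b + 12 vanishes at b ∈ {-2}.
Local minima of P (where P''>0): P(-3)=-9. Local minima of Q: Q(-2)=-12.
So the global minimum of V is P(-3) + Q(-2) − 6 = -9 − 12 − 6 = -27, attained at (-3, -2).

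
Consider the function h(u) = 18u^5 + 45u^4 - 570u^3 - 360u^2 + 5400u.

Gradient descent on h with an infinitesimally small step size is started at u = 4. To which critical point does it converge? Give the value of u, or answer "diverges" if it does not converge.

3

h'(u) = 90(u - 3)(u - 2)(u + 2)(u + 5), so h'(4) = 9720.
Gradient descent moves in the -h' direction, i.e. u is decreasing.
The nearest critical point in that direction is u = 3, where h'' = 3600 > 0 (a local minimum). The iterate converges there.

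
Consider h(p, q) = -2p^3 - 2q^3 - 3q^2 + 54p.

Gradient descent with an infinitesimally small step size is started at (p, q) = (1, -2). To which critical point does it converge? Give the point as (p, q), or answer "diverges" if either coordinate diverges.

(-3, -1)

h is separable, so gradient descent decouples: p follows -∂h/∂p, q follows -∂h/∂q.
∂h/∂p = -6(p - 3)(p + 3); at p=1 this is 48, so p decreases.
∂h/∂q = -6q(q + 1); at q=-2 this is -12, so q increases.
p converges to its nearest critical value -3 (a local min of the p-part); q converges to -1. The iterate converges to (-3, -1).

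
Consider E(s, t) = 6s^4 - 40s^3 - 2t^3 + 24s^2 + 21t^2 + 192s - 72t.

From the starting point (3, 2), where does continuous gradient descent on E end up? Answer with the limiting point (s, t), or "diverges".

(4, 3)

E is separable, so gradient descent decouples: s follows -∂E/∂s, t follows -∂E/∂t.
∂E/∂s = 24(s - 4)(s - 2)(s + 1); at s=3 this is -96, so s increases.
∂E/∂t = -6(t - 4)(t - 3); at t=2 this is -12, so t increases.
s converges to its nearest critical value 4 (a local min of the s-part); t converges to 3. The iterate converges to (4, 3).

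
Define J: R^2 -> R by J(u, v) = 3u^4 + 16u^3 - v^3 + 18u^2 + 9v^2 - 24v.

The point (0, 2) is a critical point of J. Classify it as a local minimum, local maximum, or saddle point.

The mixed partial ∂²J/∂u∂v is 0, so the Hessian at any point is diag(J_uu, J_vv) = diag(12(3u^2 + 8u + 3), 6(-v + 3)).
At (0, 2): H = diag(36, 6).
Both eigenvalues are positive, so H is positive definite: a local minimum.

local minimum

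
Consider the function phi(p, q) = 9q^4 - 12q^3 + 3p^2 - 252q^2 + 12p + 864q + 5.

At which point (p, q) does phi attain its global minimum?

phi(p,q) separates as A(p) + B(q) + 5, so its minimum is min A + min B + 5.
A'(p) = 6p + 12 vanishes at p ∈ {-2}; B'(q) = 36(q - 3)(q - 2)(q + 4) vanishes at q ∈ {-4, 2, 3}.
Local minima of A (where A''>0): A(-2)=-12. Local minima of B: B(-4)=-4416, B(3)=729.
So the global minimum of phi is A(-2) + B(-4) + 5 = -12 − 4416 + 5 = -4423, attained at (-2, -4).

(-2, -4)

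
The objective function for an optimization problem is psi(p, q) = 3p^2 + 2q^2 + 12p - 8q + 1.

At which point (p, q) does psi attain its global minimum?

psi(p,q) separates as A(p) + B(q) + 1, so its minimum is min A + min B + 1.
A'(p) = 6p + 12 vanishes at p ∈ {-2}; B'(q) = 4q - 8 vanishes at q ∈ {2}.
Local minima of A (where A''>0): A(-2)=-12. Local minima of B: B(2)=-8.
So the global minimum of psi is A(-2) + B(2) + 1 = -12 − 8 + 1 = -19, attained at (-2, 2).

(-2, 2)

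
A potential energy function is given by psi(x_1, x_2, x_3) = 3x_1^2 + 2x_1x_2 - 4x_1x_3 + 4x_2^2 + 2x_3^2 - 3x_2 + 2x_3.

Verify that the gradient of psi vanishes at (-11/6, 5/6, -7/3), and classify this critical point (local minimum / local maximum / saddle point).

∇psi = (6x_1 + 2x_2 - 4x_3, 2x_1 + 8x_2 - 3, -4x_1 + 4x_3 + 2); substituting (-11/6, 5/6, -7/3) gives ∇psi = (0, 0, 0), so (-11/6, 5/6, -7/3) is indeed a critical point.
The Hessian is constant: H = [[6, 2, -4], [2, 8, 0], [-4, 0, 4]].
Leading principal minors: Δ₁ = 6, Δ₂ = 44, Δ₃ = 48.
All leading minors are positive, so H is positive definite: a local minimum.

local minimum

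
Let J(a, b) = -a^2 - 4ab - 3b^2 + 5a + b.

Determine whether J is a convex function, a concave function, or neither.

neither

J is quadratic, so its Hessian is the constant matrix H = [[-2, -4], [-4, -6]].
det(H) = -4, tr(H) = -8.
det(H) < 0, so H is indefinite: neither convex nor concave.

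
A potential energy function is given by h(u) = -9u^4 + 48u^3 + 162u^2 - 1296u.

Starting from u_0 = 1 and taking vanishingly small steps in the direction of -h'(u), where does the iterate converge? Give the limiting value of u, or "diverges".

h'(u) = -36(u - 4)(u - 3)(u + 3), so h'(1) = -864.
Gradient descent moves in the -h' direction, i.e. u is increasing.
The nearest critical point in that direction is u = 3, where h'' = 216 > 0 (a local minimum). The iterate converges there.

3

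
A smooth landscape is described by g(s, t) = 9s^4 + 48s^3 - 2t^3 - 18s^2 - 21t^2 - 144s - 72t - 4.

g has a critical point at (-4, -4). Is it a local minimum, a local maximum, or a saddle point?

The mixed partial ∂²g/∂s∂t is 0, so the Hessian at any point is diag(g_ss, g_tt) = diag(36(3s^2 + 8s - 1), -6(2t + 7)).
At (-4, -4): H = diag(540, 6).
Both eigenvalues are positive, so H is positive definite: a local minimum.

local minimum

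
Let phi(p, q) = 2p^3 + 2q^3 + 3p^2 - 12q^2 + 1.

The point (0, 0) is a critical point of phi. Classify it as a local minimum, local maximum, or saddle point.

The mixed partial ∂²phi/∂p∂q is 0, so the Hessian at any point is diag(phi_pp, phi_qq) = diag(6(2p + 1), 12(q - 2)).
At (0, 0): H = diag(6, -24).
The eigenvalues have opposite signs, so H is indefinite: a saddle point.

saddle point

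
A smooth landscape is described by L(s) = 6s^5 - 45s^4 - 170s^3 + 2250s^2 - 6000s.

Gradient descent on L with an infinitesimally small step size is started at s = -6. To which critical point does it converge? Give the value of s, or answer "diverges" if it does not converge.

diverges

L'(s) = 30(s - 5)(s - 4)(s - 2)(s + 5), so L'(-6) = 26400.
Gradient descent moves in the -L' direction, i.e. s is decreasing.
There is no critical point below s=-6, and L' keeps the same sign, so the iterate runs off to −∞.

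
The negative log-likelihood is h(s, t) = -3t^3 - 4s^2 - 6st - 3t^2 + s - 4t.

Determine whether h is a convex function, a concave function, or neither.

The term -3t^3 is cubic, so the Hessian is not constant.
∂²h/∂t² = -18t - 6, which takes both signs as t varies (negative for sufficiently large t). A diagonal entry of the Hessian changing sign means the Hessian is neither positive- nor negative-semidefinite on all of R^2.

neither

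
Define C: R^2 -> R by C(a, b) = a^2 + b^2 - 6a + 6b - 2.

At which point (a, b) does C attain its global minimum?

(3, -3)

C(a,b) separates as P(a) + Q(b) − 2, so its minimum is min P + min Q − 2.
P'(a) = 2a - 6 vanishes at a ∈ {3}; Q'(b) = 2b + 6 vanishes at b ∈ {-3}.
Local minima of P (where P''>0): P(3)=-9. Local minima of Q: Q(-3)=-9.
So the global minimum of C is P(3) + Q(-3) − 2 = -9 − 9 − 2 = -20, attained at (3, -3).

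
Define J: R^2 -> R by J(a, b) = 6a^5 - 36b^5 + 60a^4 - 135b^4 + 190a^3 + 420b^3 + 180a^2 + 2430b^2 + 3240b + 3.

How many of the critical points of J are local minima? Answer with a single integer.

4

J separates as a function of a plus a function of b, so ∇J=0 decouples.
∂J/∂a = 30a(a + 1)(a + 3)(a + 4) = 0 at a ∈ {-4, -3, -1, 0}; ∂J/∂b = -180(b - 3)(b + 1)(b + 2)(b + 3) = 0 at b ∈ {-3, -2, -1, 3}.
The Hessian is diagonal: diag(J_aa, J_bb). Second derivatives: J_aa(-4)=-360, J_aa(-3)=180, J_aa(-1)=-180, J_aa(0)=360; J_bb(-3)=2160, J_bb(-2)=-900, J_bb(-1)=1440, J_bb(3)=-21600.
Local minima occur where both diagonal entries positive: (-3, -3), (-3, -1), (0, -3), (0, -1). Count: 4.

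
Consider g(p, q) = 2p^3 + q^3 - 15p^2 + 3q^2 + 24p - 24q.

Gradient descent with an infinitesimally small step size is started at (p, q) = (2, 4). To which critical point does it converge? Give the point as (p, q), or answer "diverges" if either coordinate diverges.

g is separable, so gradient descent decouples: p follows -∂g/∂p, q follows -∂g/∂q.
∂g/∂p = 6(p - 4)(p - 1); at p=2 this is -12, so p increases.
∂g/∂q = 3(q - 2)(q + 4); at q=4 this is 48, so q decreases.
p converges to its nearest critical value 4 (a local min of the p-part); q converges to 2. The iterate converges to (4, 2).

(4, 2)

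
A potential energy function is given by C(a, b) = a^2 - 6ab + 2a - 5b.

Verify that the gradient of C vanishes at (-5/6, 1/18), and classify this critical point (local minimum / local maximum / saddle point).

saddle point

∇C = (2a - 6b + 2, -6a - 5); substituting (-5/6, 1/18) gives ∇C = (0, 0), so (-5/6, 1/18) is indeed a critical point.
The Hessian of C is constant: H = [[2, -6], [-6, 0]].
det(H) = 2·0 − (-6)² = -36.
Since det(H) < 0, H is indefinite and the critical point is a saddle point.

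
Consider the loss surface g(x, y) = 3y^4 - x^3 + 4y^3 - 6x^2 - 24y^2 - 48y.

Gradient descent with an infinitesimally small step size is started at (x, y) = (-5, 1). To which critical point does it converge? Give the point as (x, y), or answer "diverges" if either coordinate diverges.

(-4, 2)

g is separable, so gradient descent decouples: x follows -∂g/∂x, y follows -∂g/∂y.
∂g/∂x = -3x(x + 4); at x=-5 this is -15, so x increases.
∂g/∂y = 12(y - 2)(y + 1)(y + 2); at y=1 this is -72, so y increases.
x converges to its nearest critical value -4 (a local min of the x-part); y converges to 2. The iterate converges to (-4, 2).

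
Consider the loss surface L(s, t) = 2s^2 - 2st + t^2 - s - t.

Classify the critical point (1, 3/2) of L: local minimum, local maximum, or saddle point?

local minimum

The Hessian of L is constant: H = [[4, -2], [-2, 2]].
det(H) = 4·2 − (-2)² = 4.
det(H) > 0 and tr(H) = 6 > 0, so H is positive definite and the point is a local minimum.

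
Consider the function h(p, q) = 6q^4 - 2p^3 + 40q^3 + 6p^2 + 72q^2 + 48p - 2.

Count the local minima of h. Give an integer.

h separates as a function of p plus a function of q, so ∇h=0 decouples.
∂h/∂p = -6(p - 4)(p + 2) = 0 at p ∈ {-2, 4}; ∂h/∂q = 24q(q + 2)(q + 3) = 0 at q ∈ {-3, -2, 0}.
The Hessian is diagonal: diag(h_pp, h_qq). Second derivatives: h_pp(-2)=36, h_pp(4)=-36; h_qq(-3)=72, h_qq(-2)=-48, h_qq(0)=144.
Local minima occur where both diagonal entries positive: (-2, -3), (-2, 0). Count: 2.

2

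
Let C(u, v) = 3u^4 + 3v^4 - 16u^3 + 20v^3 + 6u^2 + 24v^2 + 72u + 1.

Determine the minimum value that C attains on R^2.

-174

C(u,v) separates as P(u) + Q(v) + 1, so its minimum is min P + min Q + 1.
P'(u) = 12(u - 3)(u - 2)(u + 1) vanishes at u ∈ {-1, 2, 3}; Q'(v) = 12v(v + 1)(v + 4) vanishes at v ∈ {-4, -1, 0}.
Local minima of P (where P''>0): P(-1)=-47, P(3)=81. Local minima of Q: Q(-4)=-128, Q(0)=0.
So the global minimum of C is P(-1) + Q(-4) + 1 = -47 − 128 + 1 = -174, attained at (-1, -4).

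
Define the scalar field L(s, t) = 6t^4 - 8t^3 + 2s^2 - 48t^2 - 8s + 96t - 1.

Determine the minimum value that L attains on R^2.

-233

L(s,t) separates as P(s) + Q(t) − 1, so its minimum is min P + min Q − 1.
P'(s) = 4s - 8 vanishes at s ∈ {2}; Q'(t) = 24(t - 2)(t - 1)(t + 2) vanishes at t ∈ {-2, 1, 2}.
Local minima of P (where P''>0): P(2)=-8. Local minima of Q: Q(-2)=-224, Q(2)=32.
So the global minimum of L is P(2) + Q(-2) − 1 = -8 − 224 − 1 = -233, attained at (2, -2).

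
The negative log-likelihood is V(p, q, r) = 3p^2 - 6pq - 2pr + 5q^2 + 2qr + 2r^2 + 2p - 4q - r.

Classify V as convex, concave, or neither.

convex

V is quadratic, so its Hessian is the constant matrix H = [[6, -6, -2], [-6, 10, 2], [-2, 2, 4]].
Leading principal minors: 6, 24, 80.
All positive ⇒ H ≻ 0 ⇒ convex.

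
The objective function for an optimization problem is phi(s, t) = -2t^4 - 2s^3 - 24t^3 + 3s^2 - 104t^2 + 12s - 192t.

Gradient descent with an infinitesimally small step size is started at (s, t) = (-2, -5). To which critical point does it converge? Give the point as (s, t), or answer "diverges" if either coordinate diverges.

diverges

phi is separable, so gradient descent decouples: s follows -∂phi/∂s, t follows -∂phi/∂t.
∂phi/∂s = -6(s - 2)(s + 1); at s=-2 this is -24, so s increases.
∂phi/∂t = -8(t + 2)(t + 3)(t + 4); at t=-5 this is 48, so t decreases.
The t-coordinate has no critical point in that direction and runs off to infinity.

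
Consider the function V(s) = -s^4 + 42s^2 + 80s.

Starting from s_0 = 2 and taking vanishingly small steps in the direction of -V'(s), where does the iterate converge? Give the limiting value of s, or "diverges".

V'(s) = -4(s - 5)(s + 1)(s + 4), so V'(2) = 216.
Gradient descent moves in the -V' direction, i.e. s is decreasing.
The nearest critical point in that direction is s = -1, where V'' = 72 > 0 (a local minimum). The iterate converges there.

-1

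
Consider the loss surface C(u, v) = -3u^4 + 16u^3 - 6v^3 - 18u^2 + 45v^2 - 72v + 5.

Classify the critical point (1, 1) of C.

The mixed partial ∂²C/∂u∂v is 0, so the Hessian at any point is diag(C_uu, C_vv) = diag(12(-3u^2 + 8u - 3), 18(-2v + 5)).
At (1, 1): H = diag(24, 54).
Both eigenvalues are positive, so H is positive definite: a local minimum.

local minimum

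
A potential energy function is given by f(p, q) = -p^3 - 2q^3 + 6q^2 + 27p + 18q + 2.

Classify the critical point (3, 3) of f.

local maximum

The mixed partial ∂²f/∂p∂q is 0, so the Hessian at any point is diag(f_pp, f_qq) = diag(-6p, 12(-q + 1)).
At (3, 3): H = diag(-18, -24).
Both eigenvalues are negative, so H is negative definite: a local maximum.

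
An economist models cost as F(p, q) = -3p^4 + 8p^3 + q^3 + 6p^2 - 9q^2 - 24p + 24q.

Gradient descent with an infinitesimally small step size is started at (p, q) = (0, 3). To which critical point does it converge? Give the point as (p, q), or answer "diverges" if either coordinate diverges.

(1, 4)

F is separable, so gradient descent decouples: p follows -∂F/∂p, q follows -∂F/∂q.
∂F/∂p = -12(p - 2)(p - 1)(p + 1); at p=0 this is -24, so p increases.
∂F/∂q = 3(q - 4)(q - 2); at q=3 this is -3, so q increases.
p converges to its nearest critical value 1 (a local min of the p-part); q converges to 4. The iterate converges to (1, 4).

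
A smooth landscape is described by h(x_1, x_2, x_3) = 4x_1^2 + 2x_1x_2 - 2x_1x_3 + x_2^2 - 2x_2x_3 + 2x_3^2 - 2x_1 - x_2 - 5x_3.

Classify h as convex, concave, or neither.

convex

h is quadratic, so its Hessian is the constant matrix H = [[8, 2, -2], [2, 2, -2], [-2, -2, 4]].
Leading principal minors: 8, 12, 24.
All positive ⇒ H ≻ 0 ⇒ convex.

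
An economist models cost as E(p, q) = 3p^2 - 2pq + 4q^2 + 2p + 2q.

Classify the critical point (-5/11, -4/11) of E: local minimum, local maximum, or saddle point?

local minimum

The Hessian of E is constant: H = [[6, -2], [-2, 8]].
det(H) = 6·8 − (-2)² = 44.
det(H) > 0 and tr(H) = 14 > 0, so H is positive definite and the point is a local minimum.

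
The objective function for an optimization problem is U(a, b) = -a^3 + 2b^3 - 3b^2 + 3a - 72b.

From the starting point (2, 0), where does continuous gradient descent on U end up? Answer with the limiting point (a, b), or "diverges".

diverges

U is separable, so gradient descent decouples: a follows -∂U/∂a, b follows -∂U/∂b.
∂U/∂a = -3(a - 1)(a + 1); at a=2 this is -9, so a increases.
∂U/∂b = 6(b - 4)(b + 3); at b=0 this is -72, so b increases.
The a-coordinate has no critical point in that direction and runs off to infinity.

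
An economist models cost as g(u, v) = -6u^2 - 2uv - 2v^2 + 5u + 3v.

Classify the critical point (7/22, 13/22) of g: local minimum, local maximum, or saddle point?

The Hessian of g is constant: H = [[-12, -2], [-2, -4]].
det(H) = (-12)·(-4) − (-2)² = 44.
det(H) > 0 and tr(H) = -16 < 0, so H is negative definite and the point is a local maximum.

local maximum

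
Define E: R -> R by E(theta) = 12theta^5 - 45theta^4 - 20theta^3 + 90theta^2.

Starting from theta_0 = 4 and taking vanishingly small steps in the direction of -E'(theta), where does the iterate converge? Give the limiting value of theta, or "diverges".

3

E'(theta) = 60theta(theta - 3)(theta - 1)(theta + 1), so E'(4) = 3600.
Gradient descent moves in the -E' direction, i.e. theta is decreasing.
The nearest critical point in that direction is theta = 3, where E'' = 1440 > 0 (a local minimum). The iterate converges there.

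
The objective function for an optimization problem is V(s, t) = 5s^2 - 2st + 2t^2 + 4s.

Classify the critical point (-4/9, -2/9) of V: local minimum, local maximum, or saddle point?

local minimum

The Hessian of V is constant: H = [[10, -2], [-2, 4]].
det(H) = 10·4 − (-2)² = 36.
det(H) > 0 and tr(H) = 14 > 0, so H is positive definite and the point is a local minimum.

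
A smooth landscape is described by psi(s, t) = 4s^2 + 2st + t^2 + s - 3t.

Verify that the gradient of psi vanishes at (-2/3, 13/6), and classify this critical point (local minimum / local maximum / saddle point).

∇psi = (8s + 2t + 1, 2s + 2t - 3); substituting (-2/3, 13/6) gives ∇psi = (0, 0), so (-2/3, 13/6) is indeed a critical point.
The Hessian of psi is constant: H = [[8, 2], [2, 2]].
det(H) = 8·2 − 2² = 12.
det(H) > 0 and tr(H) = 10 > 0, so H is positive definite and the point is a local minimum.

local minimum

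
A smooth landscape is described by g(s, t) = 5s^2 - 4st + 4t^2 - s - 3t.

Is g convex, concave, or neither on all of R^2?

convex

g is quadratic, so its Hessian is the constant matrix H = [[10, -4], [-4, 8]].
det(H) = 64, tr(H) = 18.
det(H) > 0 and tr(H) > 0, so H is positive definite everywhere: convex.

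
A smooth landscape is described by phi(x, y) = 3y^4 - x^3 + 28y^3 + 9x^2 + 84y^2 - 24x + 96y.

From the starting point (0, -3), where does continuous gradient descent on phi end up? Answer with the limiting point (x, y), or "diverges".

(2, -4)

phi is separable, so gradient descent decouples: x follows -∂phi/∂x, y follows -∂phi/∂y.
∂phi/∂x = -3(x - 4)(x - 2); at x=0 this is -24, so x increases.
∂phi/∂y = 12(y + 1)(y + 2)(y + 4); at y=-3 this is 24, so y decreases.
x converges to its nearest critical value 2 (a local min of the x-part); y converges to -4. The iterate converges to (2, -4).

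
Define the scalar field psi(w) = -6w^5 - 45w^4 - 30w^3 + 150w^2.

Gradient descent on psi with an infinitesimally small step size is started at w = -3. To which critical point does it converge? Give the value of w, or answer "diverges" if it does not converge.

-5

psi'(w) = -30w(w - 1)(w + 2)(w + 5), so psi'(-3) = 720.
Gradient descent moves in the -psi' direction, i.e. w is decreasing.
The nearest critical point in that direction is w = -5, where psi'' = 2700 > 0 (a local minimum). The iterate converges there.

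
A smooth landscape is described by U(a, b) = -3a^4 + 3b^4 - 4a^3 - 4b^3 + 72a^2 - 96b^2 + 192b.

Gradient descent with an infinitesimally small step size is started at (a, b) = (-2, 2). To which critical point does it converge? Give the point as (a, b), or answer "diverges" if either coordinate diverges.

(0, 4)

U is separable, so gradient descent decouples: a follows -∂U/∂a, b follows -∂U/∂b.
∂U/∂a = -12a(a - 3)(a + 4); at a=-2 this is -240, so a increases.
∂U/∂b = 12(b - 4)(b - 1)(b + 4); at b=2 this is -144, so b increases.
a converges to its nearest critical value 0 (a local min of the a-part); b converges to 4. The iterate converges to (0, 4).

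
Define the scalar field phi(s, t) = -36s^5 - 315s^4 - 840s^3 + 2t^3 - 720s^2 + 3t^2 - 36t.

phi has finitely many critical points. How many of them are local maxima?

2

phi separates as a function of s plus a function of t, so ∇phi=0 decouples.
∂phi/∂s = -180s(s + 1)(s + 2)(s + 4) = 0 at s ∈ {-4, -2, -1, 0}; ∂phi/∂t = 6(t - 2)(t + 3) = 0 at t ∈ {-3, 2}.
The Hessian is diagonal: diag(phi_ss, phi_tt). Second derivatives: phi_ss(-4)=4320, phi_ss(-2)=-720, phi_ss(-1)=540, phi_ss(0)=-1440; phi_tt(-3)=-30, phi_tt(2)=30.
Local maxima occur where both diagonal entries negative: (-2, -3), (0, -3). Count: 2.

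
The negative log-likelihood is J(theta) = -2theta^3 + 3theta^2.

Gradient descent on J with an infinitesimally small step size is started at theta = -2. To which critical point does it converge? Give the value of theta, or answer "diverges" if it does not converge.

J'(theta) = -6theta(theta - 1), so J'(-2) = -36.
Gradient descent moves in the -J' direction, i.e. theta is increasing.
The nearest critical point in that direction is theta = 0, where J'' = 6 > 0 (a local minimum). The iterate converges there.

0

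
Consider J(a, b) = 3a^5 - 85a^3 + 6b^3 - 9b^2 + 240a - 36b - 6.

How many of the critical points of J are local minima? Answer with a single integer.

J separates as a function of a plus a function of b, so ∇J=0 decouples.
∂J/∂a = 15(a - 4)(a - 1)(a + 1)(a + 4) = 0 at a ∈ {-4, -1, 1, 4}; ∂J/∂b = 18(b - 2)(b + 1) = 0 at b ∈ {-1, 2}.
The Hessian is diagonal: diag(J_aa, J_bb). Second derivatives: J_aa(-4)=-1800, J_aa(-1)=450, J_aa(1)=-450, J_aa(4)=1800; J_bb(-1)=-54, J_bb(2)=54.
Local minima occur where both diagonal entries positive: (-1, 2), (4, 2). Count: 2.

2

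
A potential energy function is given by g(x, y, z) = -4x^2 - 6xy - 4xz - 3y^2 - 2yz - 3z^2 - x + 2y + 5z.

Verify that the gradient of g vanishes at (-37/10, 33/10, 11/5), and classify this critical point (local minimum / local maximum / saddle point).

∇g = (-8x - 6y - 4z - 1, -6x - 6y - 2z + 2, -4x - 2y - 6z + 5); substituting (-37/10, 33/10, 11/5) gives ∇g = (0, 0, 0), so (-37/10, 33/10, 11/5) is indeed a critical point.
The Hessian is constant: H = [[-8, -6, -4], [-6, -6, -2], [-4, -2, -6]].
Leading principal minors: Δ₁ = -8, Δ₂ = 12, Δ₃ = -40.
The minors alternate sign starting negative (−, +, −), so H is negative definite: a local maximum.

local maximum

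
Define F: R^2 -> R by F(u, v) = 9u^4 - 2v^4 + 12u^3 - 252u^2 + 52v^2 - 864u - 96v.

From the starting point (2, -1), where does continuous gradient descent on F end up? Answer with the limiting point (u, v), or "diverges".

(4, 1)

F is separable, so gradient descent decouples: u follows -∂F/∂u, v follows -∂F/∂v.
∂F/∂u = 36(u - 4)(u + 2)(u + 3); at u=2 this is -1440, so u increases.
∂F/∂v = -8(v - 3)(v - 1)(v + 4); at v=-1 this is -192, so v increases.
u converges to its nearest critical value 4 (a local min of the u-part); v converges to 1. The iterate converges to (4, 1).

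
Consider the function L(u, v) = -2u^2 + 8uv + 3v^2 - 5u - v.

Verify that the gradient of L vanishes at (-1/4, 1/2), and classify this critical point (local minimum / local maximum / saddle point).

saddle point

∇L = (-4u + 8v - 5, 8u + 6v - 1); substituting (-1/4, 1/2) gives ∇L = (0, 0), so (-1/4, 1/2) is indeed a critical point.
The Hessian of L is constant: H = [[-4, 8], [8, 6]].
det(H) = (-4)·6 − 8² = -88.
Since det(H) < 0, H is indefinite and the critical point is a saddle point.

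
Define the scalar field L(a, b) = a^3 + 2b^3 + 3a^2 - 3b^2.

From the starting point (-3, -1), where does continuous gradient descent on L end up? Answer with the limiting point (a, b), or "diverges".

L is separable, so gradient descent decouples: a follows -∂L/∂a, b follows -∂L/∂b.
∂L/∂a = 3a(a + 2); at a=-3 this is 9, so a decreases.
∂L/∂b = 6b(b - 1); at b=-1 this is 12, so b decreases.
The a-coordinate has no critical point in that direction and runs off to infinity.

diverges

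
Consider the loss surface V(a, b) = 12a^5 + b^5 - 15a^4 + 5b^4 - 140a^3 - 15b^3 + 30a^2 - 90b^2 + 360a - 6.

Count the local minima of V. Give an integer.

4

V separates as a function of a plus a function of b, so ∇V=0 decouples.
∂V/∂a = 60(a - 3)(a - 1)(a + 1)(a + 2) = 0 at a ∈ {-2, -1, 1, 3}; ∂V/∂b = 5b(b - 3)(b + 3)(b + 4) = 0 at b ∈ {-4, -3, 0, 3}.
The Hessian is diagonal: diag(V_aa, V_bb). Second derivatives: V_aa(-2)=-900, V_aa(-1)=480, V_aa(1)=-720, V_aa(3)=2400; V_bb(-4)=-140, V_bb(-3)=90, V_bb(0)=-180, V_bb(3)=630.
Local minima occur where both diagonal entries positive: (-1, -3), (-1, 3), (3, -3), (3, 3). Count: 4.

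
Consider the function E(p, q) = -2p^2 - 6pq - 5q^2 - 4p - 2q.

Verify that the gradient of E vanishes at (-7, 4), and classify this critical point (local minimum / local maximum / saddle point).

local maximum

∇E = (-4p - 6q - 4, -6p - 10q - 2); substituting (-7, 4) gives ∇E = (0, 0), so (-7, 4) is indeed a critical point.
The Hessian of E is constant: H = [[-4, -6], [-6, -10]].
det(H) = (-4)·(-10) − (-6)² = 4.
det(H) > 0 and tr(H) = -14 < 0, so H is negative definite and the point is a local maximum.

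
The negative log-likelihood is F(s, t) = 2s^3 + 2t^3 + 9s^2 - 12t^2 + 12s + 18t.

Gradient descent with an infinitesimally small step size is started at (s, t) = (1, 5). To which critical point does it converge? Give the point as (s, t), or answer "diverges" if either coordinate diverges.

(-1, 3)

F is separable, so gradient descent decouples: s follows -∂F/∂s, t follows -∂F/∂t.
∂F/∂s = 6(s + 1)(s + 2); at s=1 this is 36, so s decreases.
∂F/∂t = 6(t - 3)(t - 1); at t=5 this is 48, so t decreases.
s converges to its nearest critical value -1 (a local min of the s-part); t converges to 3. The iterate converges to (-1, 3).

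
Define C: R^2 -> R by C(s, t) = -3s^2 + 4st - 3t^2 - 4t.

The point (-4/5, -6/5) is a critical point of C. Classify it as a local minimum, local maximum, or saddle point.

The Hessian of C is constant: H = [[-6, 4], [4, -6]].
det(H) = (-6)·(-6) − 4² = 20.
det(H) > 0 and tr(H) = -12 < 0, so H is negative definite and the point is a local maximum.

local maximum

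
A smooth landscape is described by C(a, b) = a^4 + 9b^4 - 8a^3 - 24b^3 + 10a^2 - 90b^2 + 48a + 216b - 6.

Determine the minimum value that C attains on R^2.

C(a,b) separates as P(a) + Q(b) − 6, so its minimum is min P + min Q − 6.
P'(a) = 4(a - 4)(a - 3)(a + 1) vanishes at a ∈ {-1, 3, 4}; Q'(b) = 36(b - 3)(b - 1)(b + 2) vanishes at b ∈ {-2, 1, 3}.
Local minima of P (where P''>0): P(-1)=-29, P(4)=96. Local minima of Q: Q(-2)=-456, Q(3)=-81.
So the global minimum of C is P(-1) + Q(-2) − 6 = -29 − 456 − 6 = -491, attained at (-1, -2).

-491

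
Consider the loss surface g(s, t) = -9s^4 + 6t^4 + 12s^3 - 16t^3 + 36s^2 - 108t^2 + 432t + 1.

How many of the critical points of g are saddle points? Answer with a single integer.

5

g separates as a function of s plus a function of t, so ∇g=0 decouples.
∂g/∂s = -36s(s - 2)(s + 1) = 0 at s ∈ {-1, 0, 2}; ∂g/∂t = 24(t - 3)(t - 2)(t + 3) = 0 at t ∈ {-3, 2, 3}.
The Hessian is diagonal: diag(g_ss, g_tt). Second derivatives: g_ss(-1)=-108, g_ss(0)=72, g_ss(2)=-216; g_tt(-3)=720, g_tt(2)=-120, g_tt(3)=144.
Saddle points occur where the two diagonal entries have opposite signs: (-1, -3), (-1, 3), (0, 2), (2, -3), (2, 3). Count: 5.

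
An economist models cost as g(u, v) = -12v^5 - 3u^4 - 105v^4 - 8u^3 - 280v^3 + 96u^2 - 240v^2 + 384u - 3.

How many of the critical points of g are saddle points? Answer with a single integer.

g separates as a function of u plus a function of v, so ∇g=0 decouples.
∂g/∂u = -12(u - 4)(u + 2)(u + 4) = 0 at u ∈ {-4, -2, 4}; ∂g/∂v = -60v(v + 1)(v + 2)(v + 4) = 0 at v ∈ {-4, -2, -1, 0}.
The Hessian is diagonal: diag(g_uu, g_vv). Second derivatives: g_uu(-4)=-192, g_uu(-2)=144, g_uu(4)=-576; g_vv(-4)=1440, g_vv(-2)=-240, g_vv(-1)=180, g_vv(0)=-480.
Saddle points occur where the two diagonal entries have opposite signs: (-4, -4), (-4, -1), (-2, -2), (-2, 0), (4, -4), (4, -1). Count: 6.

6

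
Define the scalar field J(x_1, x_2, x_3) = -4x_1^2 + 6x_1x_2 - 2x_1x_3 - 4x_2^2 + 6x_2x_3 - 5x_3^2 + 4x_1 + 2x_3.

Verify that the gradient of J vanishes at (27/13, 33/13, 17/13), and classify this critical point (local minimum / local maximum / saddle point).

local maximum

∇J = (-8x_1 + 6x_2 - 2x_3 + 4, 6x_1 - 8x_2 + 6x_3, -2x_1 + 6x_2 - 10x_3 + 2); substituting (27/13, 33/13, 17/13) gives ∇J = (0, 0, 0), so (27/13, 33/13, 17/13) is indeed a critical point.
The Hessian is constant: H = [[-8, 6, -2], [6, -8, 6], [-2, 6, -10]].
Leading principal minors: Δ₁ = -8, Δ₂ = 28, Δ₃ = -104.
The minors alternate sign starting negative (−, +, −), so H is negative definite: a local maximum.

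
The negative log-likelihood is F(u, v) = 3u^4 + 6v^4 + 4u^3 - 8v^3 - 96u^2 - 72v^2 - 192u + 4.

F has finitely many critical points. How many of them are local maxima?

1

F separates as a function of u plus a function of v, so ∇F=0 decouples.
∂F/∂u = 12(u - 4)(u + 1)(u + 4) = 0 at u ∈ {-4, -1, 4}; ∂F/∂v = 24v(v - 3)(v + 2) = 0 at v ∈ {-2, 0, 3}.
The Hessian is diagonal: diag(F_uu, F_vv). Second derivatives: F_uu(-4)=288, F_uu(-1)=-180, F_uu(4)=480; F_vv(-2)=240, F_vv(0)=-144, F_vv(3)=360.
Local maxima occur where both diagonal entries negative: (-1, 0). Count: 1.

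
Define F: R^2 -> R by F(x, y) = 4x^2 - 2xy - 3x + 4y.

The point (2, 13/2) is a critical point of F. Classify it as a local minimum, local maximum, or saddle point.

The Hessian of F is constant: H = [[8, -2], [-2, 0]].
det(H) = 8·0 − (-2)² = -4.
Since det(H) < 0, H is indefinite and the critical point is a saddle point.

saddle point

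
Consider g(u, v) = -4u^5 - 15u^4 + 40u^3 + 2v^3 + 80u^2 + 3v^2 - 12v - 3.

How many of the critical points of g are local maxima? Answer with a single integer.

g separates as a function of u plus a function of v, so ∇g=0 decouples.
∂g/∂u = -20u(u - 2)(u + 1)(u + 4) = 0 at u ∈ {-4, -1, 0, 2}; ∂g/∂v = 6(v - 1)(v + 2) = 0 at v ∈ {-2, 1}.
The Hessian is diagonal: diag(g_uu, g_vv). Second derivatives: g_uu(-4)=1440, g_uu(-1)=-180, g_uu(0)=160, g_uu(2)=-720; g_vv(-2)=-18, g_vv(1)=18.
Local maxima occur where both diagonal entries negative: (-1, -2), (2, -2). Count: 2.

2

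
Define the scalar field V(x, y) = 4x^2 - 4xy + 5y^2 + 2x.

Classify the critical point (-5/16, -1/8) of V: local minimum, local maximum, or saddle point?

local minimum

The Hessian of V is constant: H = [[8, -4], [-4, 10]].
det(H) = 8·10 − (-4)² = 64.
det(H) > 0 and tr(H) = 18 > 0, so H is positive definite and the point is a local minimum.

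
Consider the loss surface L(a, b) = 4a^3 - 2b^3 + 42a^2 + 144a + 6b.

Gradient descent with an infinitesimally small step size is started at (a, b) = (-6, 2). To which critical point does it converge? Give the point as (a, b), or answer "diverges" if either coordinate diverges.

L is separable, so gradient descent decouples: a follows -∂L/∂a, b follows -∂L/∂b.
∂L/∂a = 12(a + 3)(a + 4); at a=-6 this is 72, so a decreases.
∂L/∂b = -6(b - 1)(b + 1); at b=2 this is -18, so b increases.
The a-coordinate has no critical point in that direction and runs off to infinity.

diverges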